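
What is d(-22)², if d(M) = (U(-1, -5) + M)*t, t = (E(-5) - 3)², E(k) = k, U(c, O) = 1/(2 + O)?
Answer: 18386944/9 ≈ 2.0430e+6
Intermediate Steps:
t = 64 (t = (-5 - 3)² = (-8)² = 64)
d(M) = -64/3 + 64*M (d(M) = (1/(2 - 5) + M)*64 = (1/(-3) + M)*64 = (-⅓ + M)*64 = -64/3 + 64*M)
d(-22)² = (-64/3 + 64*(-22))² = (-64/3 - 1408)² = (-4288/3)² = 18386944/9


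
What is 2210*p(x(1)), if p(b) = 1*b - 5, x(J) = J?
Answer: -8840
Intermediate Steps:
p(b) = -5 + b (p(b) = b - 5 = -5 + b)
2210*p(x(1)) = 2210*(-5 + 1) = 2210*(-4) = -8840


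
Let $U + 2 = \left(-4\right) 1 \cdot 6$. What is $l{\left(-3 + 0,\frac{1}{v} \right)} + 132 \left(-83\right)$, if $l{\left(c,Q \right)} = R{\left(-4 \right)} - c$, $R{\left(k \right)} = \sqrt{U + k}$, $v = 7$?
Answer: $-10953 + i \sqrt{30} \approx -10953.0 + 5.4772 i$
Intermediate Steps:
$U = -26$ ($U = -2 + \left(-4\right) 1 \cdot 6 = -2 - 24 = -26$)
$R{\left(k \right)} = \sqrt{-26 + k}$
$l{\left(c,Q \right)} = - c + i \sqrt{30}$ ($l{\left(c,Q \right)} = \sqrt{-26 - 4} - c = \sqrt{-30} - c = i \sqrt{30} - c = - c + i \sqrt{30}$)
$l{\left(-3 + 0,\frac{1}{v} \right)} + 132 \left(-83\right) = \left(- (-3 + 0) + i \sqrt{30}\right) + 132 \left(-83\right) = \left(\left(-1\right) \left(-3\right) + i \sqrt{30}\right) - 10956 = \left(3 + i \sqrt{30}\right) - 10956 = -10953 + i \sqrt{30}$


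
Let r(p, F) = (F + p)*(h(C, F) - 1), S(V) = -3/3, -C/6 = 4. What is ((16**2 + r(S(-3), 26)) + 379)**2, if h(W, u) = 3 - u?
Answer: 1225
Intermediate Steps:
C = -24 (C = -6*4 = -24)
S(V) = -1 (S(V) = -3*1/3 = -1)
r(p, F) = (2 - F)*(F + p) (r(p, F) = (F + p)*((3 - F) - 1) = (F + p)*(2 - F) = (2 - F)*(F + p))
((16**2 + r(S(-3), 26)) + 379)**2 = ((16**2 + (-1*26**2 + 2*26 + 2*(-1) - 1*26*(-1))) + 379)**2 = ((256 + (-1*676 + 52 - 2 + 26)) + 379)**2 = ((256 + (-676 + 52 - 2 + 26)) + 379)**2 = ((256 - 600) + 379)**2 = (-344 + 379)**2 = 35**2 = 1225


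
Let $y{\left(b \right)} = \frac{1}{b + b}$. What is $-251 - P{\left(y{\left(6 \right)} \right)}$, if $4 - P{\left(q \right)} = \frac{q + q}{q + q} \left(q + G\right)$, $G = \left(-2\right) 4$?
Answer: $- \frac{3155}{12} \approx -262.92$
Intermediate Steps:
$G = -8$
$y{\left(b \right)} = \frac{1}{2 b}$
$P{\left(q \right)} = 12 - q$ ($P{\left(q \right)} = 4 - \frac{q + q}{q + q} \left(q - 8\right) = 4 - \frac{2 q}{2 q} \left(-8 + q\right) = 4 - 2 q \frac{1}{2 q} \left(-8 + q\right) = 4 - 1 \left(-8 + q\right) = 4 - \left(-8 + q\right) = 12 - q$)
$-251 - P{\left(y{\left(6 \right)} \right)} = -251 - \left(12 - \frac{1}{2 \cdot 6}\right) = -251 - \left(12 - \frac{1}{2} \cdot \frac{1}{6}\right) = -251 - \left(12 - \frac{1}{12}\right) = -251 - \frac{143}{12} = - \frac{3155}{12}$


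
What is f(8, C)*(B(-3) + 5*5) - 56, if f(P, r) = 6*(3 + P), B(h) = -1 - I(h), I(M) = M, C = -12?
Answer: 1726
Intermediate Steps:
B(h) = -1 - h
f(P, r) = 18 + 6*P
f(8, C)*(B(-3) + 5*5) - 56 = (18 + 6*8)*((-1 - 1*(-3)) + 5*5) - 56 = (18 + 48)*((-1 + 3) + 25) - 56 = 66*(2 + 25) - 56 = 66*27 - 56 = 1782 - 56 = 1726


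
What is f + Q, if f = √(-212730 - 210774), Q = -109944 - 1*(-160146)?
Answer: 50202 + 12*I*√2941 ≈ 50202.0 + 650.77*I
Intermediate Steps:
Q = 50202 (Q = -109944 + 160146 = 50202)
f = 12*I*√2941 (f = √(-423504) = 12*I*√2941 ≈ 650.77*I)
f + Q = 12*I*√2941 + 50202 = 50202 + 12*I*√2941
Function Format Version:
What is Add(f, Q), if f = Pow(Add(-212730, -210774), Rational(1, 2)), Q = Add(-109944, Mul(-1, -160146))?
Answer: Add(50202, Mul(12, I, Pow(2941, Rational(1, 2)))) ≈ Add(50202., Mul(650.77, I))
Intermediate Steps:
Q = 50202 (Q = Add(-109944, 160146) = 50202)
f = Mul(12, I, Pow(2941, Rational(1, 2))) (f = Pow(-423504, Rational(1, 2)) = Mul(12, I, Pow(2941, Rational(1, 2))) ≈ Mul(650.77, I))
Add(f, Q) = Add(Mul(12, I, Pow(2941, Rational(1, 2))), 50202) = Add(50202, Mul(12, I, Pow(2941, Rational(1, 2))))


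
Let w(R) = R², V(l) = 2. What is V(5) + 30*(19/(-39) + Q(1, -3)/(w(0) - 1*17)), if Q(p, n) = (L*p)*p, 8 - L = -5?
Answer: -7858/221 ≈ -35.557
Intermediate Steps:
L = 13 (L = 8 - 1*(-5) = 8 + 5 = 13)
Q(p, n) = 13*p² (Q(p, n) = (13*p)*p = 13*p²)
V(5) + 30*(19/(-39) + Q(1, -3)/(w(0) - 1*17)) = 2 + 30*(19/(-39) + (13*1²)/(0² - 1*17)) = 2 + 30*(19*(-1/39) + (13*1)/(0 - 17)) = 2 + 30*(-19/39 + 13/(-17)) = 2 + 30*(-19/39 + 13*(-1/17)) = 2 + 30*(-19/39 - 13/17) = 2 + 30*(-830/663) = 2 - 8300/221 = -7858/221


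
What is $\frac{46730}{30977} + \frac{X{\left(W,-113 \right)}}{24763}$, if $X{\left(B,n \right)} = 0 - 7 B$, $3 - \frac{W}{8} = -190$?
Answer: $\frac{822375574}{767083451} \approx 1.0721$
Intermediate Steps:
$W = 1544$ ($W = 24 - -1520 = 24 + 1520 = 1544$)
$X{\left(B,n \right)} = - 7 B$
$\frac{46730}{30977} + \frac{X{\left(W,-113 \right)}}{24763} = \frac{46730}{30977} + \frac{\left(-7\right) 1544}{24763} = 46730 \cdot \frac{1}{30977} - \frac{10808}{24763} = \frac{46730}{30977} - \frac{10808}{24763} = \frac{822375574}{767083451}$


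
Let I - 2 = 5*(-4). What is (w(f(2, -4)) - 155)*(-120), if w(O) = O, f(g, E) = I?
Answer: 20760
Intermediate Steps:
I = -18 (I = 2 + 5*(-4) = 2 - 20 = -18)
f(g, E) = -18
(w(f(2, -4)) - 155)*(-120) = (-18 - 155)*(-120) = -173*(-120) = 20760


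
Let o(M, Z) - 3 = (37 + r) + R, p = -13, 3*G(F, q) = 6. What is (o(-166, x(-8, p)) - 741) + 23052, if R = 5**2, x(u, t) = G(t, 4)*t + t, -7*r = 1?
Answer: 156631/7 ≈ 22376.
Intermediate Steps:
r = -1/7 (r = -1/7*1 = -1/7 ≈ -0.14286)
G(F, q) = 2 (G(F, q) = (1/3)*6 = 2)
x(u, t) = 3*t (x(u, t) = 2*t + t = 3*t)
R = 25
o(M, Z) = 454/7 (o(M, Z) = 3 + ((37 - 1/7) + 25) = 3 + (258/7 + 25) = 3 + 433/7 = 454/7)
(o(-166, x(-8, p)) - 741) + 23052 = (454/7 - 741) + 23052 = -4733/7 + 23052 = 156631/7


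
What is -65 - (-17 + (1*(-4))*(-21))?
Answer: -132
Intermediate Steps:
-65 - (-17 + (1*(-4))*(-21)) = -65 - (-17 - 4*(-21)) = -65 - (-17 + 84) = -65 - 1*67 = -65 - 67 = -132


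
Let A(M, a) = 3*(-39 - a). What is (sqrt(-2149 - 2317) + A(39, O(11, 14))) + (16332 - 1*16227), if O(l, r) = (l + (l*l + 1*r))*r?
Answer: -6144 + I*sqrt(4466) ≈ -6144.0 + 66.828*I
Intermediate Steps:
O(l, r) = r*(l + r + l**2) (O(l, r) = (l + (l**2 + r))*r = (l + (r + l**2))*r = (l + r + l**2)*r = r*(l + r + l**2))
A(M, a) = -117 - 3*a
(sqrt(-2149 - 2317) + A(39, O(11, 14))) + (16332 - 1*16227) = (sqrt(-2149 - 2317) + (-117 - 42*(11 + 14 + 11**2))) + (16332 - 1*16227) = (sqrt(-4466) + (-117 - 42*(11 + 14 + 121))) + (16332 - 16227) = (I*sqrt(4466) + (-117 - 42*146)) + 105 = (I*sqrt(4466) + (-117 - 3*2044)) + 105 = (I*sqrt(4466) + (-117 - 6132)) + 105 = (I*sqrt(4466) - 6249) + 105 = (-6249 + I*sqrt(4466)) + 105 = -6144 + I*sqrt(4466)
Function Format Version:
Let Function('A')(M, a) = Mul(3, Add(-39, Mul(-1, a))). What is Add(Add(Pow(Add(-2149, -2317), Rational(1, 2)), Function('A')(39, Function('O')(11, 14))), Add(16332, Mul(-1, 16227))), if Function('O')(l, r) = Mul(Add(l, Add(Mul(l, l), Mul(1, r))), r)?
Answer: Add(-6144, Mul(I, Pow(4466, Rational(1, 2)))) ≈ Add(-6144.0, Mul(66.828, I))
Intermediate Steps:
Function('O')(l, r) = Mul(r, Add(l, r, Pow(l, 2))) (Function('O')(l, r) = Mul(Add(l, Add(Pow(l, 2), r)), r) = Mul(Add(l, Add(r, Pow(l, 2))), r) = Mul(Add(l, r, Pow(l, 2)), r) = Mul(r, Add(l, r, Pow(l, 2))))
Function('A')(M, a) = Add(-117, Mul(-3, a))
Add(Add(Pow(Add(-2149, -2317), Rational(1, 2)), Function('A')(39, Function('O')(11, 14))), Add(16332, Mul(-1, 16227))) = Add(Add(Pow(Add(-2149, -2317), Rational(1, 2)), Add(-117, Mul(-3, Mul(14, Add(11, 14, Pow(11, 2)))))), Add(16332, Mul(-1, 16227))) = Add(Add(Pow(-4466, Rational(1, 2)), Add(-117, Mul(-3, Mul(14, Add(11, 14, 121))))), Add(16332, -16227)) = Add(Add(Mul(I, Pow(4466, Rational(1, 2))), Add(-117, Mul(-3, Mul(14, 146)))), 105) = Add(Add(Mul(I, Pow(4466, Rational(1, 2))), Add(-117, Mul(-3, 2044))), 105) = Add(Add(Mul(I, Pow(4466, Rational(1, 2))), Add(-117, -6132)), 105) = Add(Add(Mul(I, Pow(4466, Rational(1, 2))), -6249), 105) = Add(Add(-6249, Mul(I, Pow(4466, Rational(1, 2)))), 105) = Add(-6144, Mul(I, Pow(4466, Rational(1, 2))))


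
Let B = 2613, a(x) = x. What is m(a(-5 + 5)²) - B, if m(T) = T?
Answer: -2613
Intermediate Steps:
m(a(-5 + 5)²) - B = (-5 + 5)² - 1*2613 = 0² - 2613 = 0 - 2613 = -2613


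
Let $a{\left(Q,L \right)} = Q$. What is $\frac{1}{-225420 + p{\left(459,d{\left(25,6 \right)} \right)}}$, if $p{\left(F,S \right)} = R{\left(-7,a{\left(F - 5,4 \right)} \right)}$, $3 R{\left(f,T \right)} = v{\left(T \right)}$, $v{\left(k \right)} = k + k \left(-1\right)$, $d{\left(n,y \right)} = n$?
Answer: $- \frac{1}{225420} \approx -4.4362 \cdot 10^{-6}$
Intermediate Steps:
$v{\left(k \right)} = 0$ ($v{\left(k \right)} = k - k = 0$)
$R{\left(f,T \right)} = 0$ ($R{\left(f,T \right)} = \frac{1}{3} \cdot 0 = 0$)
$p{\left(F,S \right)} = 0$
$\frac{1}{-225420 + p{\left(459,d{\left(25,6 \right)} \right)}} = \frac{1}{-225420 + 0} = \frac{1}{-225420} = - \frac{1}{225420}$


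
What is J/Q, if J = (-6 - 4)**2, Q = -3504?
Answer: -25/876 ≈ -0.028539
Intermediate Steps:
J = 100 (J = (-10)**2 = 100)
J/Q = 100/(-3504) = 100*(-1/3504) = -25/876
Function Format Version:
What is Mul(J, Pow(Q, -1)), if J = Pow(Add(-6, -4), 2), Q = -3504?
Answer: Rational(-25, 876) ≈ -0.028539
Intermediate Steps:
J = 100 (J = Pow(-10, 2) = 100)
Mul(J, Pow(Q, -1)) = Mul(100, Pow(-3504, -1)) = Mul(100, Rational(-1, 3504)) = Rational(-25, 876)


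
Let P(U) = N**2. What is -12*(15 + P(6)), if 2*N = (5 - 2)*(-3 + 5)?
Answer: -288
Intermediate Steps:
N = 3 (N = ((5 - 2)*(-3 + 5))/2 = (3*2)/2 = (1/2)*6 = 3)
P(U) = 9 (P(U) = 3**2 = 9)
-12*(15 + P(6)) = -12*(15 + 9) = -12*24 = -288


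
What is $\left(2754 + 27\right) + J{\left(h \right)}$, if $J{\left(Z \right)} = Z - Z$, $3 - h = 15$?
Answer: $2781$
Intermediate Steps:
$h = -12$ ($h = 3 - 15 = -12$)
$J{\left(Z \right)} = 0$
$\left(2754 + 27\right) + J{\left(h \right)} = \left(2754 + 27\right) + 0 = 2781 + 0 = 2781$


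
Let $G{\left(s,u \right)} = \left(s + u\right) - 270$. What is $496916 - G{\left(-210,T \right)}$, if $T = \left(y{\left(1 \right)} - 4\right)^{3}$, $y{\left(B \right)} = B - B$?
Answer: $497460$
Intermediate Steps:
$y{\left(B \right)} = 0$
$T = -64$ ($T = \left(0 - 4\right)^{3} = \left(-4\right)^{3} = -64$)
$G{\left(s,u \right)} = -270 + s + u$
$496916 - G{\left(-210,T \right)} = 496916 - \left(-270 - 210 - 64\right) = 496916 - -544 = 496916 + 544 = 497460$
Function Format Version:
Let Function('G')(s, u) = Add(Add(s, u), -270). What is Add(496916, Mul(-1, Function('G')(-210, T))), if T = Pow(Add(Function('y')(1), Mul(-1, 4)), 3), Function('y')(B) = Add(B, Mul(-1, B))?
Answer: 497460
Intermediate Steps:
Function('y')(B) = 0
T = -64 (T = Pow(Add(0, Mul(-1, 4)), 3) = Pow(Add(0, -4), 3) = Pow(-4, 3) = -64)
Function('G')(s, u) = Add(-270, s, u)
Add(496916, Mul(-1, Function('G')(-210, T))) = Add(496916, Mul(-1, Add(-270, -210, -64))) = Add(496916, Mul(-1, -544)) = Add(496916, 544) = 497460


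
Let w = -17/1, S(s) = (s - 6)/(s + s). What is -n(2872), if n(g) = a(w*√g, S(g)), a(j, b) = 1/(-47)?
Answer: 1/47 ≈ 0.021277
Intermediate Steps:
S(s) = (-6 + s)/(2*s) (S(s) = (-6 + s)/((2*s)) = (-6 + s)*(1/(2*s)) = (-6 + s)/(2*s))
w = -17 (w = -17*1 = -17)
a(j, b) = -1/47
n(g) = -1/47
-n(2872) = -1*(-1/47) = 1/47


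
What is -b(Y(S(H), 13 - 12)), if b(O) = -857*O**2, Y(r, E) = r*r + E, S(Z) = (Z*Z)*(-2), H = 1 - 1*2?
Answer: 21425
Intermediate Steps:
H = -1 (H = 1 - 2 = -1)
S(Z) = -2*Z**2 (S(Z) = Z**2*(-2) = -2*Z**2)
Y(r, E) = E + r**2 (Y(r, E) = r**2 + E = E + r**2)
-b(Y(S(H), 13 - 12)) = -(-857)*((13 - 12) + (-2*(-1)**2)**2)**2 = -(-857)*(1 + (-2*1)**2)**2 = -(-857)*(1 + (-2)**2)**2 = -(-857)*(1 + 4)**2 = -(-857)*5**2 = -(-857)*25 = -1*(-21425) = 21425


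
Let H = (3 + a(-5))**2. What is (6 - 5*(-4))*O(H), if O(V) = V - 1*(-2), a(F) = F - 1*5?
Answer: 1326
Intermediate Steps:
a(F) = -5 + F (a(F) = F - 5 = -5 + F)
H = 49 (H = (3 + (-5 - 5))**2 = (3 - 10)**2 = (-7)**2 = 49)
O(V) = 2 + V (O(V) = V + 2 = 2 + V)
(6 - 5*(-4))*O(H) = (6 - 5*(-4))*(2 + 49) = (6 + 20)*51 = 26*51 = 1326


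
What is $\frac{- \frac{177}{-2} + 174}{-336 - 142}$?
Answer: $- \frac{525}{956} \approx -0.54916$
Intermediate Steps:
$\frac{- \frac{177}{-2} + 174}{-336 - 142} = \frac{\left(-177\right) \left(- \frac{1}{2}\right) + 174}{-478} = \left(\frac{177}{2} + 174\right) \left(- \frac{1}{478}\right) = \frac{525}{2} \left(- \frac{1}{478}\right) = - \frac{525}{956}$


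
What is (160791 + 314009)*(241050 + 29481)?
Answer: 128448118800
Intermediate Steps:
(160791 + 314009)*(241050 + 29481) = 474800*270531 = 128448118800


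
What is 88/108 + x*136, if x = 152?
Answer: 558166/27 ≈ 20673.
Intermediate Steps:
88/108 + x*136 = 88/108 + 152*136 = 88*(1/108) + 20672 = 22/27 + 20672 = 558166/27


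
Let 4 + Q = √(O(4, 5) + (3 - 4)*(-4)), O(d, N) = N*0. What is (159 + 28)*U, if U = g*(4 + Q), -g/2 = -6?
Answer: 4488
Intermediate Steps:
g = 12 (g = -2*(-6) = 12)
O(d, N) = 0
Q = -2 (Q = -4 + √(0 + (3 - 4)*(-4)) = -4 + √(0 - 1*(-4)) = -4 + √(0 + 4) = -4 + √4 = -4 + 2 = -2)
U = 24 (U = 12*(4 - 2) = 12*2 = 24)
(159 + 28)*U = (159 + 28)*24 = 187*24 = 4488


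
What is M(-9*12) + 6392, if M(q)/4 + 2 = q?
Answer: 5952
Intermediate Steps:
M(q) = -8 + 4*q
M(-9*12) + 6392 = (-8 + 4*(-9*12)) + 6392 = (-8 + 4*(-108)) + 6392 = (-8 - 432) + 6392 = -440 + 6392 = 5952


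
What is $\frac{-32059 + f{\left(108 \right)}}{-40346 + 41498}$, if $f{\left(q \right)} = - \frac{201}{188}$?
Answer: $- \frac{6027293}{216576} \approx -27.83$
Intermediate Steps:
$f{\left(q \right)} = - \frac{201}{188}$ ($f{\left(q \right)} = \left(-201\right) \frac{1}{188} = - \frac{201}{188}$)
$\frac{-32059 + f{\left(108 \right)}}{-40346 + 41498} = \frac{-32059 - \frac{201}{188}}{-40346 + 41498} = - \frac{6027293}{188 \cdot 1152} = \left(- \frac{6027293}{188}\right) \frac{1}{1152} = - \frac{6027293}{216576}$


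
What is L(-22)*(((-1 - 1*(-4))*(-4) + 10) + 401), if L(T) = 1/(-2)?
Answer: -399/2 ≈ -199.50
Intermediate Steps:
L(T) = -½
L(-22)*(((-1 - 1*(-4))*(-4) + 10) + 401) = -(((-1 - 1*(-4))*(-4) + 10) + 401)/2 = -(((-1 + 4)*(-4) + 10) + 401)/2 = -((3*(-4) + 10) + 401)/2 = -((-12 + 10) + 401)/2 = -(-2 + 401)/2 = -½*399 = -399/2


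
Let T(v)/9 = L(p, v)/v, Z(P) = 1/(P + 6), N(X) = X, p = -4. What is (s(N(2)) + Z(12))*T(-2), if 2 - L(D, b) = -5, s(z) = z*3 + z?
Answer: -1015/4 ≈ -253.75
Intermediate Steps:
Z(P) = 1/(6 + P)
s(z) = 4*z (s(z) = 3*z + z = 4*z)
L(D, b) = 7 (L(D, b) = 2 - 1*(-5) = 2 + 5 = 7)
T(v) = 63/v (T(v) = 9*(7/v) = 63/v)
(s(N(2)) + Z(12))*T(-2) = (4*2 + 1/(6 + 12))*(63/(-2)) = (8 + 1/18)*(63*(-½)) = (8 + 1/18)*(-63/2) = (145/18)*(-63/2) = -1015/4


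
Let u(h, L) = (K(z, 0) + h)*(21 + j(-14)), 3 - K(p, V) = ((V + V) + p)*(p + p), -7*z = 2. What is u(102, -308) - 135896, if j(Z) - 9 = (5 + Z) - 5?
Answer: -6576712/49 ≈ -1.3422e+5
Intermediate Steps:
z = -2/7 (z = -⅐*2 = -2/7 ≈ -0.28571)
K(p, V) = 3 - 2*p*(p + 2*V) (K(p, V) = 3 - ((V + V) + p)*(p + p) = 3 - (2*V + p)*2*p = 3 - (p + 2*V)*2*p = 3 - 2*p*(p + 2*V))
j(Z) = 9 + Z (j(Z) = 9 + ((5 + Z) - 5) = 9 + Z)
u(h, L) = 2224/49 + 16*h (u(h, L) = ((3 - 2*(-2/7)² - 4*0*(-2/7)) + h)*(21 + (9 - 14)) = ((3 - 2*4/49 + 0) + h)*(21 - 5) = ((3 - 8/49 + 0) + h)*16 = (139/49 + h)*16 = 2224/49 + 16*h)
u(102, -308) - 135896 = (2224/49 + 16*102) - 135896 = (2224/49 + 1632) - 135896 = 82192/49 - 135896 = -6576712/49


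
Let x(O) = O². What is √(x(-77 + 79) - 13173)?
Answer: I*√13169 ≈ 114.76*I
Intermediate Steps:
√(x(-77 + 79) - 13173) = √((-77 + 79)² - 13173) = √(2² - 13173) = √(4 - 13173) = √(-13169) = I*√13169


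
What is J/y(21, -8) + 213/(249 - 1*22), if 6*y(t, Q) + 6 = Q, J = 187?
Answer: -125856/1589 ≈ -79.205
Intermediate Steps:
y(t, Q) = -1 + Q/6
J/y(21, -8) + 213/(249 - 1*22) = 187/(-1 + (⅙)*(-8)) + 213/(249 - 1*22) = 187/(-1 - 4/3) + 213/(249 - 22) = 187/(-7/3) + 213/227 = 187*(-3/7) + 213*(1/227) = -561/7 + 213/227 = -125856/1589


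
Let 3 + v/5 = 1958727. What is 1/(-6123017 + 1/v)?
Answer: -9793620/59966501751539 ≈ -1.6332e-7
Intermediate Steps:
v = 9793620 (v = -15 + 5*1958727 = -15 + 9793635 = 9793620)
1/(-6123017 + 1/v) = 1/(-6123017 + 1/9793620) = 1/(-59966501751539/9793620) = -9793620/59966501751539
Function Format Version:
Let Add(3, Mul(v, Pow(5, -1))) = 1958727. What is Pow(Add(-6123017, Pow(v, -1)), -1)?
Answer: Rational(-9793620, 59966501751539) ≈ -1.6332e-7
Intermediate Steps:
v = 9793620 (v = Add(-15, Mul(5, 1958727)) = Add(-15, 9793635) = 9793620)
Pow(Add(-6123017, Pow(v, -1)), -1) = Pow(Add(-6123017, Pow(9793620, -1)), -1) = Pow(Add(-6123017, Rational(1, 9793620)), -1) = Pow(Rational(-59966501751539, 9793620), -1) = Rational(-9793620, 59966501751539)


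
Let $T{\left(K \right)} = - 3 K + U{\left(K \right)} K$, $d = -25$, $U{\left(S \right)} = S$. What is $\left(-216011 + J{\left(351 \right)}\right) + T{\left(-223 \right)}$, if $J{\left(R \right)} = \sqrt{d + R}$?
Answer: $-165613 + \sqrt{326} \approx -1.656 \cdot 10^{5}$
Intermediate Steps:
$T{\left(K \right)} = K^{2} - 3 K$ ($T{\left(K \right)} = - 3 K + K K = - 3 K + K^{2} = K^{2} - 3 K$)
$J{\left(R \right)} = \sqrt{-25 + R}$
$\left(-216011 + J{\left(351 \right)}\right) + T{\left(-223 \right)} = \left(-216011 + \sqrt{-25 + 351}\right) - 223 \left(-3 - 223\right) = \left(-216011 + \sqrt{326}\right) - -50398 = \left(-216011 + \sqrt{326}\right) + 50398 = -165613 + \sqrt{326}$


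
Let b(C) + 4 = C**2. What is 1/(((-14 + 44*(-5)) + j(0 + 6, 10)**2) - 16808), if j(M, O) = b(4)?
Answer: -1/16898 ≈ -5.9179e-5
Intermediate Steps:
b(C) = -4 + C**2
j(M, O) = 12 (j(M, O) = -4 + 4**2 = -4 + 16 = 12)
1/(((-14 + 44*(-5)) + j(0 + 6, 10)**2) - 16808) = 1/(((-14 + 44*(-5)) + 12**2) - 16808) = 1/(((-14 - 220) + 144) - 16808) = 1/((-234 + 144) - 16808) = 1/(-90 - 16808) = 1/(-16898) = -1/16898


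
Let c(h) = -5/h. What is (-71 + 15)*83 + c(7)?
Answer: -32541/7 ≈ -4648.7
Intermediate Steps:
(-71 + 15)*83 + c(7) = (-71 + 15)*83 - 5/7 = -56*83 - 5*⅐ = -4648 - 5/7 = -32541/7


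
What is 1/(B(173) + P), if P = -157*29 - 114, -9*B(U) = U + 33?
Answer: -9/42209 ≈ -0.00021322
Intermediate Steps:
B(U) = -11/3 - U/9 (B(U) = -(U + 33)/9 = -(33 + U)/9 = -11/3 - U/9)
P = -4667 (P = -4553 - 114 = -4667)
1/(B(173) + P) = 1/((-11/3 - 1/9*173) - 4667) = 1/((-11/3 - 173/9) - 4667) = 1/(-206/9 - 4667) = 1/(-42209/9) = -9/42209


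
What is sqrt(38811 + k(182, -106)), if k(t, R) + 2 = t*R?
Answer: sqrt(19517) ≈ 139.70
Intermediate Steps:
k(t, R) = -2 + R*t (k(t, R) = -2 + t*R = -2 + R*t)
sqrt(38811 + k(182, -106)) = sqrt(38811 + (-2 - 106*182)) = sqrt(38811 + (-2 - 19292)) = sqrt(38811 - 19294) = sqrt(19517)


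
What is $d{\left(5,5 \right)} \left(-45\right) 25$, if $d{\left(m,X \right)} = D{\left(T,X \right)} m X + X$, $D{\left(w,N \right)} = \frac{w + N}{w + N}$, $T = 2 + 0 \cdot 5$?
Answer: $-33750$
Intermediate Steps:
$T = 2$ ($T = 2 + 0 = 2$)
$D{\left(w,N \right)} = 1$ ($D{\left(w,N \right)} = \frac{N + w}{N + w} = 1$)
$d{\left(m,X \right)} = X + X m$ ($d{\left(m,X \right)} = 1 m X + X = m X + X = X m + X = X + X m$)
$d{\left(5,5 \right)} \left(-45\right) 25 = 5 \left(1 + 5\right) \left(-45\right) 25 = 5 \cdot 6 \left(-45\right) 25 = 30 \left(-45\right) 25 = \left(-1350\right) 25 = -33750$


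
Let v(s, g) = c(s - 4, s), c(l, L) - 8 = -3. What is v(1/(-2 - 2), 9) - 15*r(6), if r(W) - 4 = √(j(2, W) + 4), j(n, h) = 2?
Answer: -55 - 15*√6 ≈ -91.742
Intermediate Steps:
c(l, L) = 5 (c(l, L) = 8 - 3 = 5)
v(s, g) = 5
r(W) = 4 + √6 (r(W) = 4 + √(2 + 4) = 4 + √6)
v(1/(-2 - 2), 9) - 15*r(6) = 5 - 15*(4 + √6) = 5 + (-60 - 15*√6) = -55 - 15*√6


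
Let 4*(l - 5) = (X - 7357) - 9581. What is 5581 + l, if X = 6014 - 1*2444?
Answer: 2244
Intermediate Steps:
X = 3570 (X = 6014 - 2444 = 3570)
l = -3337 (l = 5 + ((3570 - 7357) - 9581)/4 = 5 + (-3787 - 9581)/4 = 5 + (1/4)*(-13368) = 5 - 3342 = -3337)
5581 + l = 5581 - 3337 = 2244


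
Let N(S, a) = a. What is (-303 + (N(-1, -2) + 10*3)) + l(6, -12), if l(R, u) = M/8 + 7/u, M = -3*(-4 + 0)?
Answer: -3289/12 ≈ -274.08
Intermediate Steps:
M = 12 (M = -3*(-4) = 12)
l(R, u) = 3/2 + 7/u (l(R, u) = 12/8 + 7/u = 12*(1/8) + 7/u = 3/2 + 7/u)
(-303 + (N(-1, -2) + 10*3)) + l(6, -12) = (-303 + (-2 + 10*3)) + (3/2 + 7/(-12)) = (-303 + (-2 + 30)) + (3/2 + 7*(-1/12)) = (-303 + 28) + (3/2 - 7/12) = -275 + 11/12 = -3289/12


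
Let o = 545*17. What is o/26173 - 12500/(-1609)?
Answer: 342069885/42112357 ≈ 8.1228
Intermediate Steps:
o = 9265
o/26173 - 12500/(-1609) = 9265/26173 - 12500/(-1609) = 9265*(1/26173) - 12500*(-1/1609) = 9265/26173 + 12500/1609 = 342069885/42112357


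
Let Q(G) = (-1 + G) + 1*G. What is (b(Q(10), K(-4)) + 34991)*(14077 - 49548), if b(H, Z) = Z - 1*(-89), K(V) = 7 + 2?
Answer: -1244641919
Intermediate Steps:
K(V) = 9
Q(G) = -1 + 2*G (Q(G) = (-1 + G) + G = -1 + 2*G)
b(H, Z) = 89 + Z (b(H, Z) = Z + 89 = 89 + Z)
(b(Q(10), K(-4)) + 34991)*(14077 - 49548) = ((89 + 9) + 34991)*(14077 - 49548) = (98 + 34991)*(-35471) = 35089*(-35471) = -1244641919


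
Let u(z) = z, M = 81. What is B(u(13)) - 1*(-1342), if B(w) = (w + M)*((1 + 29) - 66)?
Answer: -2042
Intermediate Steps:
B(w) = -2916 - 36*w (B(w) = (w + 81)*((1 + 29) - 66) = (81 + w)*(30 - 66) = (81 + w)*(-36) = -2916 - 36*w)
B(u(13)) - 1*(-1342) = (-2916 - 36*13) - 1*(-1342) = (-2916 - 468) + 1342 = -3384 + 1342 = -2042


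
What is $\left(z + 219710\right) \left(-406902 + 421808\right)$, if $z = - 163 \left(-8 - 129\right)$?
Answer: $3607863146$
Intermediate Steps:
$z = 22331$ ($z = \left(-163\right) \left(-137\right) = 22331$)
$\left(z + 219710\right) \left(-406902 + 421808\right) = \left(22331 + 219710\right) \left(-406902 + 421808\right) = 242041 \cdot 14906 = 3607863146$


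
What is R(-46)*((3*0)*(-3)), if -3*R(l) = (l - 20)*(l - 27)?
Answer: 0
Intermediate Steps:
R(l) = -(-27 + l)*(-20 + l)/3 (R(l) = -(l - 20)*(l - 27)/3 = -(-20 + l)*(-27 + l)/3 = -(-27 + l)*(-20 + l)/3)
R(-46)*((3*0)*(-3)) = (-180 - ⅓*(-46)² + (47/3)*(-46))*((3*0)*(-3)) = (-180 - ⅓*2116 - 2162/3)*(0*(-3)) = (-180 - 2116/3 - 2162/3)*0 = -1606*0 = 0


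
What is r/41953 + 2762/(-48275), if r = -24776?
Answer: -1311935586/2025281075 ≈ -0.64778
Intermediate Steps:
r/41953 + 2762/(-48275) = -24776/41953 + 2762/(-48275) = -24776*1/41953 + 2762*(-1/48275) = -24776/41953 - 2762/48275 = -1311935586/2025281075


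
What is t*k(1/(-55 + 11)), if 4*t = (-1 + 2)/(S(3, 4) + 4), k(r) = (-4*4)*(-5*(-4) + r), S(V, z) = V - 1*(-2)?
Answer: -293/33 ≈ -8.8788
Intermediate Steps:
S(V, z) = 2 + V (S(V, z) = V + 2 = 2 + V)
k(r) = -320 - 16*r (k(r) = -16*(20 + r) = -320 - 16*r)
t = 1/36 (t = ((-1 + 2)/((2 + 3) + 4))/4 = (1/(5 + 4))/4 = (1/9)/4 = (1*(1/9))/4 = (1/4)*(1/9) = 1/36 ≈ 0.027778)
t*k(1/(-55 + 11)) = (-320 - 16/(-55 + 11))/36 = (-320 - 16/(-44))/36 = (-320 - 16*(-1/44))/36 = (-320 + 4/11)/36 = (1/36)*(-3516/11) = -293/33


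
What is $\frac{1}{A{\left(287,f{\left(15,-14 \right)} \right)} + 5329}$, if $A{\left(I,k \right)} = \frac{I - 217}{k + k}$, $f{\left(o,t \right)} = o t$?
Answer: $\frac{6}{31973} \approx 0.00018766$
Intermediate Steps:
$A{\left(I,k \right)} = \frac{-217 + I}{2 k}$
$\frac{1}{A{\left(287,f{\left(15,-14 \right)} \right)} + 5329} = \frac{1}{\frac{-217 + 287}{2 \cdot 15 \left(-14\right)} + 5329} = \frac{1}{\frac{1}{2} \frac{1}{-210} \cdot 70 + 5329} = \frac{1}{\frac{1}{2} \left(- \frac{1}{210}\right) 70 + 5329} = \frac{1}{- \frac{1}{6} + 5329} = \frac{1}{\frac{31973}{6}} = \frac{6}{31973}$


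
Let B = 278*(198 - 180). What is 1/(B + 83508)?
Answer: 1/88512 ≈ 1.1298e-5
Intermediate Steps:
B = 5004 (B = 278*18 = 5004)
1/(B + 83508) = 1/(5004 + 83508) = 1/88512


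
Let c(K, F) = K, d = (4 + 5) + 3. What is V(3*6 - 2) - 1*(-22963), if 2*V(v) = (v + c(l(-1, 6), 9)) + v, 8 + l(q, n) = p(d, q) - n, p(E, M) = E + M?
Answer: 45955/2 ≈ 22978.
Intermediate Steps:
d = 12 (d = 9 + 3 = 12)
l(q, n) = 4 + q - n (l(q, n) = -8 + ((12 + q) - n) = -8 + (12 + q - n) = 4 + q - n)
V(v) = -3/2 + v (V(v) = ((v + (4 - 1 - 1*6)) + v)/2 = ((v + (4 - 1 - 6)) + v)/2 = ((v - 3) + v)/2 = ((-3 + v) + v)/2 = (-3 + 2*v)/2 = -3/2 + v)
V(3*6 - 2) - 1*(-22963) = (-3/2 + (3*6 - 2)) - 1*(-22963) = (-3/2 + (18 - 2)) + 22963 = (-3/2 + 16) + 22963 = 29/2 + 22963 = 45955/2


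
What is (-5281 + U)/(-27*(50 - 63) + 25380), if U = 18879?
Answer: 13598/25731 ≈ 0.52847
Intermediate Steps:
(-5281 + U)/(-27*(50 - 63) + 25380) = (-5281 + 18879)/(-27*(50 - 63) + 25380) = 13598/(-27*(-13) + 25380) = 13598/(351 + 25380) = 13598/25731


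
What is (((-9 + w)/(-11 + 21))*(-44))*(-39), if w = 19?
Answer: 1716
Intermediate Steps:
(((-9 + w)/(-11 + 21))*(-44))*(-39) = (((-9 + 19)/(-11 + 21))*(-44))*(-39) = ((10/10)*(-44))*(-39) = ((10*(⅒))*(-44))*(-39) = (1*(-44))*(-39) = -44*(-39) = 1716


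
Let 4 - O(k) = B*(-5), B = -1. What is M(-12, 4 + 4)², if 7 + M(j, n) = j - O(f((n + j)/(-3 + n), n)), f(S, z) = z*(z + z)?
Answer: 324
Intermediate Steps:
f(S, z) = 2*z² (f(S, z) = z*(2*z) = 2*z²)
O(k) = -1 (O(k) = 4 - (-1)*(-5) = 4 - 1*5 = 4 - 5 = -1)
M(j, n) = -6 + j (M(j, n) = -7 + (j - 1*(-1)) = -7 + (j + 1) = -7 + (1 + j) = -6 + j)
M(-12, 4 + 4)² = (-6 - 12)² = (-18)² = 324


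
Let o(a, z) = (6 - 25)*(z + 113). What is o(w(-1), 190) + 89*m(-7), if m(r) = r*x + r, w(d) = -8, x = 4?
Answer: -8872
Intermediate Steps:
m(r) = 5*r (m(r) = r*4 + r = 4*r + r = 5*r)
o(a, z) = -2147 - 19*z (o(a, z) = -19*(113 + z) = -2147 - 19*z)
o(w(-1), 190) + 89*m(-7) = (-2147 - 19*190) + 89*(5*(-7)) = (-2147 - 3610) + 89*(-35) = -5757 - 3115 = -8872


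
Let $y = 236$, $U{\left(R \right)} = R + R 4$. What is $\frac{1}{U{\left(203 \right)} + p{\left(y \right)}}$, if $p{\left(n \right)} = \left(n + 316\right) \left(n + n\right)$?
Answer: $\frac{1}{261559} \approx 3.8232 \cdot 10^{-6}$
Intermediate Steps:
$U{\left(R \right)} = 5 R$ ($U{\left(R \right)} = R + 4 R = 5 R$)
$p{\left(n \right)} = 2 n \left(316 + n\right)$ ($p{\left(n \right)} = \left(316 + n\right) 2 n = 2 n \left(316 + n\right)$)
$\frac{1}{U{\left(203 \right)} + p{\left(y \right)}} = \frac{1}{5 \cdot 203 + 2 \cdot 236 \left(316 + 236\right)} = \frac{1}{1015 + 2 \cdot 236 \cdot 552} = \frac{1}{1015 + 260544} = \frac{1}{261559}$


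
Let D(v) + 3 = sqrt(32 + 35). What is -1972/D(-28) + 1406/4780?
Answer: -243077/2390 - 34*sqrt(67) ≈ -380.01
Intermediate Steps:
D(v) = -3 + sqrt(67) (D(v) = -3 + sqrt(32 + 35) = -3 + sqrt(67))
-1972/D(-28) + 1406/4780 = -1972/(-3 + sqrt(67)) + 1406/4780 = -1972/(-3 + sqrt(67)) + 1406*(1/4780) = -1972/(-3 + sqrt(67)) + 703/2390 = 703/2390 - 1972/(-3 + sqrt(67))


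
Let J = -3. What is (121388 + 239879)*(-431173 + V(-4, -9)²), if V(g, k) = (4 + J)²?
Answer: -155768214924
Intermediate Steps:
V(g, k) = 1 (V(g, k) = (4 - 3)² = 1² = 1)
(121388 + 239879)*(-431173 + V(-4, -9)²) = (121388 + 239879)*(-431173 + 1²) = 361267*(-431173 + 1) = 361267*(-431172) = -155768214924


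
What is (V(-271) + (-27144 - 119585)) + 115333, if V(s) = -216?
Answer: -31612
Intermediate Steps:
(V(-271) + (-27144 - 119585)) + 115333 = (-216 + (-27144 - 119585)) + 115333 = (-216 - 146729) + 115333 = -146945 + 115333 = -31612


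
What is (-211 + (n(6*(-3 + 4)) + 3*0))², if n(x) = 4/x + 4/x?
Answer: 395641/9 ≈ 43960.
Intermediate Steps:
n(x) = 8/x
(-211 + (n(6*(-3 + 4)) + 3*0))² = (-211 + (8/((6*(-3 + 4))) + 3*0))² = (-211 + (8/((6*1)) + 0))² = (-211 + (8/6 + 0))² = (-211 + (8*(⅙) + 0))² = (-211 + (4/3 + 0))² = (-211 + 4/3)² = (-629/3)² = 395641/9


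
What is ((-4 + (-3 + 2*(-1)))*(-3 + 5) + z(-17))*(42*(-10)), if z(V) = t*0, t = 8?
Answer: 7560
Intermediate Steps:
z(V) = 0 (z(V) = 8*0 = 0)
((-4 + (-3 + 2*(-1)))*(-3 + 5) + z(-17))*(42*(-10)) = ((-4 + (-3 + 2*(-1)))*(-3 + 5) + 0)*(42*(-10)) = ((-4 + (-3 - 2))*2 + 0)*(-420) = ((-4 - 5)*2 + 0)*(-420) = (-9*2 + 0)*(-420) = (-18 + 0)*(-420) = -18*(-420) = 7560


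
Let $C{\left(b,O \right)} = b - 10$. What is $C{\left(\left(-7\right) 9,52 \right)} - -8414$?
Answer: $8341$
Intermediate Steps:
$C{\left(b,O \right)} = -10 + b$
$C{\left(\left(-7\right) 9,52 \right)} - -8414 = \left(-10 - 63\right) - -8414 = \left(-10 - 63\right) + 8414 = -73 + 8414 = 8341$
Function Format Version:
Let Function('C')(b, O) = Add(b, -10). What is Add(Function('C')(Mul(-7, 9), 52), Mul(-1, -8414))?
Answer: 8341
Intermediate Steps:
Function('C')(b, O) = Add(-10, b)
Add(Function('C')(Mul(-7, 9), 52), Mul(-1, -8414)) = Add(Add(-10, Mul(-7, 9)), Mul(-1, -8414)) = Add(Add(-10, -63), 8414) = Add(-73, 8414) = 8341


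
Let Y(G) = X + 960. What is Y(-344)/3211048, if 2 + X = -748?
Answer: 105/1605524 ≈ 6.5399e-5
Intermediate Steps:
X = -750 (X = -2 - 748 = -750)
Y(G) = 210 (Y(G) = -750 + 960 = 210)
Y(-344)/3211048 = 210/3211048 = 210*(1/3211048) = 105/1605524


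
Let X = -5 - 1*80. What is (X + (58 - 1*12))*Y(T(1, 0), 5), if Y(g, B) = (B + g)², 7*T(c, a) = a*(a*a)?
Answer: -975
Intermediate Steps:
T(c, a) = a³/7 (T(c, a) = (a*(a*a))/7 = (a*a²)/7 = a³/7)
X = -85 (X = -5 - 80 = -85)
(X + (58 - 1*12))*Y(T(1, 0), 5) = (-85 + (58 - 1*12))*(5 + (⅐)*0³)² = (-85 + (58 - 12))*(5 + (⅐)*0)² = (-85 + 46)*(5 + 0)² = -39*5² = -39*25 = -975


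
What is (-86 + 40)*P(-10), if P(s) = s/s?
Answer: -46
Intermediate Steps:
P(s) = 1
(-86 + 40)*P(-10) = (-86 + 40)*1 = -46*1 = -46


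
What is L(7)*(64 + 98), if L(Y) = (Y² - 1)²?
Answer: 373248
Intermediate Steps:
L(Y) = (-1 + Y²)²
L(7)*(64 + 98) = (-1 + 7²)²*(64 + 98) = (-1 + 49)²*162 = 48²*162 = 2304*162 = 373248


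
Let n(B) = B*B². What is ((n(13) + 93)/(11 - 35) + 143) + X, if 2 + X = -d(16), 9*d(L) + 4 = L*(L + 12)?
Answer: -15/4 ≈ -3.7500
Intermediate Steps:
d(L) = -4/9 + L*(12 + L)/9 (d(L) = -4/9 + (L*(L + 12))/9 = -4/9 + (L*(12 + L))/9 = -4/9 + L*(12 + L)/9)
n(B) = B³
X = -154/3 (X = -2 - (-4/9 + (⅑)*16² + (4/3)*16) = -2 - (-4/9 + (⅑)*256 + 64/3) = -2 - (-4/9 + 256/9 + 64/3) = -2 - 1*148/3 = -2 - 148/3 = -154/3 ≈ -51.333)
((n(13) + 93)/(11 - 35) + 143) + X = ((13³ + 93)/(11 - 35) + 143) - 154/3 = ((2197 + 93)/(-24) + 143) - 154/3 = (2290*(-1/24) + 143) - 154/3 = (-1145/12 + 143) - 154/3 = 571/12 - 154/3 = -15/4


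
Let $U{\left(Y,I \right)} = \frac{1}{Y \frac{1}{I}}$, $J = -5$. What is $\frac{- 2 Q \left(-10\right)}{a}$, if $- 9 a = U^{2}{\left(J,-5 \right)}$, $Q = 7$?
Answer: $-1260$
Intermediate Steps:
$U{\left(Y,I \right)} = \frac{I}{Y}$
$a = - \frac{1}{9}$ ($a = - \frac{\left(- \frac{5}{-5}\right)^{2}}{9} = - \frac{\left(\left(-5\right) \left(- \frac{1}{5}\right)\right)^{2}}{9} = - \frac{1^{2}}{9} = \left(- \frac{1}{9}\right) 1 = - \frac{1}{9} \approx -0.11111$)
$\frac{- 2 Q \left(-10\right)}{a} = \frac{\left(-2\right) 7 \left(-10\right)}{- \frac{1}{9}} = \left(-14\right) \left(-10\right) \left(-9\right) = 140 \left(-9\right) = -1260$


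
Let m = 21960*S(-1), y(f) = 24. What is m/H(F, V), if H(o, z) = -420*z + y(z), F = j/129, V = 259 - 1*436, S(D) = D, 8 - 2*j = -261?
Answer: -1830/6197 ≈ -0.29530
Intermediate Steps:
j = 269/2 (j = 4 - ½*(-261) = 4 + 261/2 = 269/2 ≈ 134.50)
V = -177 (V = 259 - 436 = -177)
F = 269/258 (F = (269/2)/129 = (269/2)*(1/129) = 269/258 ≈ 1.0426)
H(o, z) = 24 - 420*z (H(o, z) = -420*z + 24 = 24 - 420*z)
m = -21960 (m = 21960*(-1) = -21960)
m/H(F, V) = -21960/(24 - 420*(-177)) = -21960/(24 + 74340) = -21960/74364 = -21960*1/74364 = -1830/6197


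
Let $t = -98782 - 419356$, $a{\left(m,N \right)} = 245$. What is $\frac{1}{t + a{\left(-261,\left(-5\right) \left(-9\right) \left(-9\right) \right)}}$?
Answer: $- \frac{1}{517893} \approx -1.9309 \cdot 10^{-6}$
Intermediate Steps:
$t = -518138$
$\frac{1}{t + a{\left(-261,\left(-5\right) \left(-9\right) \left(-9\right) \right)}} = \frac{1}{-518138 + 245} = \frac{1}{-517893} = - \frac{1}{517893}$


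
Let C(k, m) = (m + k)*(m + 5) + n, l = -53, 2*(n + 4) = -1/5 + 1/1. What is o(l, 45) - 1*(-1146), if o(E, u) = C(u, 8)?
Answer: 9157/5 ≈ 1831.4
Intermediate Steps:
n = -18/5 (n = -4 + (-1/5 + 1/1)/2 = -4 + (-1*⅕ + 1*1)/2 = -4 + (-⅕ + 1)/2 = -4 + (½)*(⅘) = -4 + ⅖ = -18/5 ≈ -3.6000)
C(k, m) = -18/5 + (5 + m)*(k + m) (C(k, m) = (m + k)*(m + 5) - 18/5 = (k + m)*(5 + m) - 18/5 = (5 + m)*(k + m) - 18/5 = -18/5 + (5 + m)*(k + m))
o(E, u) = 502/5 + 13*u (o(E, u) = -18/5 + 8² + 5*u + 5*8 + u*8 = -18/5 + 64 + 5*u + 40 + 8*u = 502/5 + 13*u)
o(l, 45) - 1*(-1146) = (502/5 + 13*45) - 1*(-1146) = (502/5 + 585) + 1146 = 3427/5 + 1146 = 9157/5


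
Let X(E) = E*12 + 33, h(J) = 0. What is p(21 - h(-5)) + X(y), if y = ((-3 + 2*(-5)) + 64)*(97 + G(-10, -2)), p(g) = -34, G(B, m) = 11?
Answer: 66095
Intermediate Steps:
y = 5508 (y = ((-3 + 2*(-5)) + 64)*(97 + 11) = ((-3 - 10) + 64)*108 = (-13 + 64)*108 = 51*108 = 5508)
X(E) = 33 + 12*E (X(E) = 12*E + 33 = 33 + 12*E)
p(21 - h(-5)) + X(y) = -34 + (33 + 12*5508) = -34 + (33 + 66096) = -34 + 66129 = 66095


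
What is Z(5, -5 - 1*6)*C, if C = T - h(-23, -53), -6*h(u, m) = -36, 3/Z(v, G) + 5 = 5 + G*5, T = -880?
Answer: 2658/55 ≈ 48.327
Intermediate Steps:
Z(v, G) = 3/(5*G) (Z(v, G) = 3/(-5 + (5 + G*5)) = 3/(-5 + (5 + 5*G)) = 3/((5*G)) = 3*(1/(5*G)) = 3/(5*G))
h(u, m) = 6 (h(u, m) = -⅙*(-36) = 6)
C = -886 (C = -880 - 1*6 = -880 - 6 = -886)
Z(5, -5 - 1*6)*C = (3/(5*(-5 - 1*6)))*(-886) = (3/(5*(-5 - 6)))*(-886) = ((⅗)/(-11))*(-886) = ((⅗)*(-1/11))*(-886) = -3/55*(-886) = 2658/55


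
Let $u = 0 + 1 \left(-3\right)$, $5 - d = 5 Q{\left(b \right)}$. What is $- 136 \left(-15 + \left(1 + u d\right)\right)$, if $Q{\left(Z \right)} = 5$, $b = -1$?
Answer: $-6256$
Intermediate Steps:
$d = -20$ ($d = 5 - 5 \cdot 5 = 5 - 25 = -20$)
$u = -3$ ($u = 0 - 3 = -3$)
$- 136 \left(-15 + \left(1 + u d\right)\right) = - 136 \left(-15 + \left(1 - -60\right)\right) = - 136 \left(-15 + \left(1 + 60\right)\right) = - 136 \left(-15 + 61\right) = \left(-136\right) 46 = -6256$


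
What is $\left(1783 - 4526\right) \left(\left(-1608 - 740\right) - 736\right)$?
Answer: $8459412$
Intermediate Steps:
$\left(1783 - 4526\right) \left(\left(-1608 - 740\right) - 736\right) = - 2743 \left(-2348 - 736\right) = \left(-2743\right) \left(-3084\right) = 8459412$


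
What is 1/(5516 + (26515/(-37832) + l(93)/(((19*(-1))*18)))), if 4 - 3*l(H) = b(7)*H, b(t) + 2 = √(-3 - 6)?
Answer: 2077341142179672936/11456773146458169320137 - 102425991040224*I/11456773146458169320137 ≈ 0.00018132 - 8.9402e-9*I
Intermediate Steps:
b(t) = -2 + 3*I (b(t) = -2 + √(-3 - 6) = -2 + √(-9) = -2 + 3*I)
l(H) = 4/3 - H*(-2 + 3*I)/3 (l(H) = 4/3 - (-2 + 3*I)*H/3 = 4/3 - H*(-2 + 3*I)/3)
1/(5516 + (26515/(-37832) + l(93)/(((19*(-1))*18)))) = 1/(5516 + (26515/(-37832) + (4/3 + (⅓)*93*(2 - 3*I))/(((19*(-1))*18)))) = 1/(5516 + (26515*(-1/37832) + (4/3 + (62 - 93*I))/((-19*18)))) = 1/(5516 + (-26515/37832 + (190/3 - 93*I)/(-342))) = 1/(5516 + (-26515/37832 + (190/3 - 93*I)*(-1/342))) = 1/(5516 + (-26515/37832 + (-5/27 + 31*I/114))) = 1/(5516 + (-905065/1021464 + 31*I/114)) = 1/(5633490359/1021464 + 31*I/114) = 376663321889856*(5633490359/1021464 - 31*I/114)/11456773146458169320137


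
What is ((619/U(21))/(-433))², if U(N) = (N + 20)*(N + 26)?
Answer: 383161/696208340881 ≈ 5.5035e-7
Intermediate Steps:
U(N) = (20 + N)*(26 + N)
((619/U(21))/(-433))² = ((619/(520 + 21² + 46*21))/(-433))² = ((619/(520 + 441 + 966))*(-1/433))² = ((619/1927)*(-1/433))² = (-619/834391)² = 383161/696208340881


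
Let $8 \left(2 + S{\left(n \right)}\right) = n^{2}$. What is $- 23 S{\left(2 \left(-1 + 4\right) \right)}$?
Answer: $- \frac{115}{2} \approx -57.5$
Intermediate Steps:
$S{\left(n \right)} = -2 + \frac{n^{2}}{8}$
$- 23 S{\left(2 \left(-1 + 4\right) \right)} = - 23 \left(-2 + \frac{\left(2 \left(-1 + 4\right)\right)^{2}}{8}\right) = - 23 \left(-2 + \frac{\left(2 \cdot 3\right)^{2}}{8}\right) = - 23 \left(-2 + \frac{6^{2}}{8}\right) = - 23 \left(-2 + \frac{1}{8} \cdot 36\right) = - 23 \left(-2 + \frac{9}{2}\right) = \left(-23\right) \frac{5}{2} = - \frac{115}{2}$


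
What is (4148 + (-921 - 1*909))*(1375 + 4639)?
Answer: 13940452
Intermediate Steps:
(4148 + (-921 - 1*909))*(1375 + 4639) = (4148 + (-921 - 909))*6014 = (4148 - 1830)*6014 = 2318*6014 = 13940452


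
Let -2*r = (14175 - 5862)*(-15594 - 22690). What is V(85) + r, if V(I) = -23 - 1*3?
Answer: 159127420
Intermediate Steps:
V(I) = -26 (V(I) = -23 - 3 = -26)
r = 159127446 (r = -(14175 - 5862)*(-15594 - 22690)/2 = -8313*(-38284)/2 = -½*(-318254892) = 159127446)
V(85) + r = -26 + 159127446 = 159127420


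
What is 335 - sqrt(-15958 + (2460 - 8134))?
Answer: 335 - 104*I*sqrt(2) ≈ 335.0 - 147.08*I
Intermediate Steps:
335 - sqrt(-15958 + (2460 - 8134)) = 335 - sqrt(-15958 - 5674) = 335 - sqrt(-21632) = 335 - 104*I*sqrt(2)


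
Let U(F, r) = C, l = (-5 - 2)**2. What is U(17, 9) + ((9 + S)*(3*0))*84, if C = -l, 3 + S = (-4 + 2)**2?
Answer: -49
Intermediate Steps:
l = 49 (l = (-7)**2 = 49)
S = 1 (S = -3 + (-4 + 2)**2 = -3 + (-2)**2 = -3 + 4 = 1)
C = -49 (C = -1*49 = -49)
U(F, r) = -49
U(17, 9) + ((9 + S)*(3*0))*84 = -49 + ((9 + 1)*(3*0))*84 = -49 + (10*0)*84 = -49 + 0*84 = -49 + 0 = -49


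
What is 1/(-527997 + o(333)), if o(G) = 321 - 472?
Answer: -1/528148 ≈ -1.8934e-6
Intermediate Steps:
o(G) = -151
1/(-527997 + o(333)) = 1/(-527997 - 151) = 1/(-528148) = -1/528148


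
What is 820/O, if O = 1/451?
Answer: 369820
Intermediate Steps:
O = 1/451 ≈ 0.0022173
820/O = 820/(1/451) = 820*451 = 369820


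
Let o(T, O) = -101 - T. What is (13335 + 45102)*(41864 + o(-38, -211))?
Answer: 2442725037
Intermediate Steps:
(13335 + 45102)*(41864 + o(-38, -211)) = (13335 + 45102)*(41864 + (-101 - 1*(-38))) = 58437*(41864 + (-101 + 38)) = 58437*(41864 - 63) = 58437*41801 = 2442725037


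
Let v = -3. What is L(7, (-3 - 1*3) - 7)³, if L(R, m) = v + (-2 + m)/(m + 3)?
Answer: -27/8 ≈ -3.3750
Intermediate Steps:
L(R, m) = -3 + (-2 + m)/(3 + m) (L(R, m) = -3 + (-2 + m)/(m + 3) = -3 + (-2 + m)/(3 + m))
L(7, (-3 - 1*3) - 7)³ = ((-11 - 2*((-3 - 1*3) - 7))/(3 + ((-3 - 1*3) - 7)))³ = ((-11 - 2*((-3 - 3) - 7))/(3 + ((-3 - 3) - 7)))³ = ((-11 - 2*(-6 - 7))/(3 + (-6 - 7)))³ = ((-11 - 2*(-13))/(3 - 13))³ = ((-11 + 26)/(-10))³ = (-⅒*15)³ = (-3/2)³ = -27/8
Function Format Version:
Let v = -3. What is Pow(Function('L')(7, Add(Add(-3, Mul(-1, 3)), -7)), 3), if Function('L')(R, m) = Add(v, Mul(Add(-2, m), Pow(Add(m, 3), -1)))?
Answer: Rational(-27, 8) ≈ -3.3750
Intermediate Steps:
Function('L')(R, m) = Add(-3, Mul(Pow(Add(3, m), -1), Add(-2, m))) (Function('L')(R, m) = Add(-3, Mul(Add(-2, m), Pow(Add(m, 3), -1))) = Add(-3, Mul(Add(-2, m), Pow(Add(3, m), -1))) = Add(-3, Mul(Pow(Add(3, m), -1), Add(-2, m))))
Pow(Function('L')(7, Add(Add(-3, Mul(-1, 3)), -7)), 3) = Pow(Mul(Pow(Add(3, Add(Add(-3, Mul(-1, 3)), -7)), -1), Add(-11, Mul(-2, Add(Add(-3, Mul(-1, 3)), -7)))), 3) = Pow(Mul(Pow(Add(3, Add(Add(-3, -3), -7)), -1), Add(-11, Mul(-2, Add(Add(-3, -3), -7)))), 3) = Pow(Mul(Pow(Add(3, Add(-6, -7)), -1), Add(-11, Mul(-2, Add(-6, -7)))), 3) = Pow(Mul(Pow(Add(3, -13), -1), Add(-11, Mul(-2, -13))), 3) = Pow(Mul(Pow(-10, -1), Add(-11, 26)), 3) = Pow(Mul(Rational(-1, 10), 15), 3) = Pow(Rational(-3, 2), 3) = Rational(-27, 8)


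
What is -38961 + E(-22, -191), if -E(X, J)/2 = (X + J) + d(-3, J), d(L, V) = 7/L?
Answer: -115591/3 ≈ -38530.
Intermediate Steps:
E(X, J) = 14/3 - 2*J - 2*X (E(X, J) = -2*((X + J) + 7/(-3)) = -2*((J + X) + 7*(-1/3)) = -2*((J + X) - 7/3) = -2*(-7/3 + J + X) = 14/3 - 2*J - 2*X)
-38961 + E(-22, -191) = -38961 + (14/3 - 2*(-191) - 2*(-22)) = -38961 + (14/3 + 382 + 44) = -38961 + 1292/3 = -115591/3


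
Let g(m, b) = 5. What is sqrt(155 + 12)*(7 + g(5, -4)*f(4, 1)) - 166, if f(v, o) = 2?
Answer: -166 + 17*sqrt(167) ≈ 53.688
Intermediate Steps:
sqrt(155 + 12)*(7 + g(5, -4)*f(4, 1)) - 166 = sqrt(155 + 12)*(7 + 5*2) - 166 = sqrt(167)*(7 + 10) - 166 = sqrt(167)*17 - 166 = 17*sqrt(167) - 166 = -166 + 17*sqrt(167)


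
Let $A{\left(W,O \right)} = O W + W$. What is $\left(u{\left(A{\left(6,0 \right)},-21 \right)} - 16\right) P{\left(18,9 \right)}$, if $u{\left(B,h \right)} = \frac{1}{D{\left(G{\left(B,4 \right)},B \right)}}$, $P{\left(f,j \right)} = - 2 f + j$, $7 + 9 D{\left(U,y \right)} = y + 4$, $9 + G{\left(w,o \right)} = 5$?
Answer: $351$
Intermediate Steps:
$G{\left(w,o \right)} = -4$ ($G{\left(w,o \right)} = -9 + 5 = -4$)
$A{\left(W,O \right)} = W + O W$
$D{\left(U,y \right)} = - \frac{1}{3} + \frac{y}{9}$ ($D{\left(U,y \right)} = - \frac{7}{9} + \frac{y + 4}{9} = - \frac{7}{9} + \frac{4 + y}{9} = - \frac{7}{9} + \left(\frac{4}{9} + \frac{y}{9}\right) = - \frac{1}{3} + \frac{y}{9}$)
$P{\left(f,j \right)} = j - 2 f$
$u{\left(B,h \right)} = \frac{1}{- \frac{1}{3} + \frac{B}{9}}$
$\left(u{\left(A{\left(6,0 \right)},-21 \right)} - 16\right) P{\left(18,9 \right)} = \left(\frac{9}{-3 + 6 \left(1 + 0\right)} - 16\right) \left(9 - 36\right) = \left(\frac{9}{-3 + 6 \cdot 1} - 16\right) \left(9 - 36\right) = \left(\frac{9}{-3 + 6} - 16\right) \left(-27\right) = \left(\frac{9}{3} - 16\right) \left(-27\right) = \left(9 \cdot \frac{1}{3} - 16\right) \left(-27\right) = \left(3 - 16\right) \left(-27\right) = \left(-13\right) \left(-27\right) = 351$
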